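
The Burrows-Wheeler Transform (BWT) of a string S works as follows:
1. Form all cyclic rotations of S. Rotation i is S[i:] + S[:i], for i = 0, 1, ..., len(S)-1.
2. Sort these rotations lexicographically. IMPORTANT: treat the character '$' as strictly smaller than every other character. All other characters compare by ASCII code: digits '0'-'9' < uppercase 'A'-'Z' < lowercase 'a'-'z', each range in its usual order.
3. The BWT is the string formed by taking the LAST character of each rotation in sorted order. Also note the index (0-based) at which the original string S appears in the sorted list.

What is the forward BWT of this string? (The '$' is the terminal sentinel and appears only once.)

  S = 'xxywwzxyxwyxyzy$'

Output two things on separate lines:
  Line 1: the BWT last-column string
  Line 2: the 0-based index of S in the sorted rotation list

All 16 rotations (rotation i = S[i:]+S[:i]):
  rot[0] = xxywwzxyxwyxyzy$
  rot[1] = xywwzxyxwyxyzy$x
  rot[2] = ywwzxyxwyxyzy$xx
  rot[3] = wwzxyxwyxyzy$xxy
  rot[4] = wzxyxwyxyzy$xxyw
  rot[5] = zxyxwyxyzy$xxyww
  rot[6] = xyxwyxyzy$xxywwz
  rot[7] = yxwyxyzy$xxywwzx
  rot[8] = xwyxyzy$xxywwzxy
  rot[9] = wyxyzy$xxywwzxyx
  rot[10] = yxyzy$xxywwzxyxw
  rot[11] = xyzy$xxywwzxyxwy
  rot[12] = yzy$xxywwzxyxwyx
  rot[13] = zy$xxywwzxyxwyxy
  rot[14] = y$xxywwzxyxwyxyz
  rot[15] = $xxywwzxyxwyxyzy
Sorted (with $ < everything):
  sorted[0] = $xxywwzxyxwyxyzy  (last char: 'y')
  sorted[1] = wwzxyxwyxyzy$xxy  (last char: 'y')
  sorted[2] = wyxyzy$xxywwzxyx  (last char: 'x')
  sorted[3] = wzxyxwyxyzy$xxyw  (last char: 'w')
  sorted[4] = xwyxyzy$xxywwzxy  (last char: 'y')
  sorted[5] = xxywwzxyxwyxyzy$  (last char: '$')
  sorted[6] = xywwzxyxwyxyzy$x  (last char: 'x')
  sorted[7] = xyxwyxyzy$xxywwz  (last char: 'z')
  sorted[8] = xyzy$xxywwzxyxwy  (last char: 'y')
  sorted[9] = y$xxywwzxyxwyxyz  (last char: 'z')
  sorted[10] = ywwzxyxwyxyzy$xx  (last char: 'x')
  sorted[11] = yxwyxyzy$xxywwzx  (last char: 'x')
  sorted[12] = yxyzy$xxywwzxyxw  (last char: 'w')
  sorted[13] = yzy$xxywwzxyxwyx  (last char: 'x')
  sorted[14] = zxyxwyxyzy$xxyww  (last char: 'w')
  sorted[15] = zy$xxywwzxyxwyxy  (last char: 'y')
Last column: yyxwy$xzyzxxwxwy
Original string S is at sorted index 5

Answer: yyxwy$xzyzxxwxwy
5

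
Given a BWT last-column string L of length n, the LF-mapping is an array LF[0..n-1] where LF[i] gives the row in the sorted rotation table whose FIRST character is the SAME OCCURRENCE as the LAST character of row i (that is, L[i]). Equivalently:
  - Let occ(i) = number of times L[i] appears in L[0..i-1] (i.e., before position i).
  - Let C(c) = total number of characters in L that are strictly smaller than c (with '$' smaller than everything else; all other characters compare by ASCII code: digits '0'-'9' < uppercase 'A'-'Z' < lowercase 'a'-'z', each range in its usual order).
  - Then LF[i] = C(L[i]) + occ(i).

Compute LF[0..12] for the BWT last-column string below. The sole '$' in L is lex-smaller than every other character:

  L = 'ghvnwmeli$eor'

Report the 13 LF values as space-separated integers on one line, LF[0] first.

Char counts: '$':1, 'e':2, 'g':1, 'h':1, 'i':1, 'l':1, 'm':1, 'n':1, 'o':1, 'r':1, 'v':1, 'w':1
C (first-col start): C('$')=0, C('e')=1, C('g')=3, C('h')=4, C('i')=5, C('l')=6, C('m')=7, C('n')=8, C('o')=9, C('r')=10, C('v')=11, C('w')=12
L[0]='g': occ=0, LF[0]=C('g')+0=3+0=3
L[1]='h': occ=0, LF[1]=C('h')+0=4+0=4
L[2]='v': occ=0, LF[2]=C('v')+0=11+0=11
L[3]='n': occ=0, LF[3]=C('n')+0=8+0=8
L[4]='w': occ=0, LF[4]=C('w')+0=12+0=12
L[5]='m': occ=0, LF[5]=C('m')+0=7+0=7
L[6]='e': occ=0, LF[6]=C('e')+0=1+0=1
L[7]='l': occ=0, LF[7]=C('l')+0=6+0=6
L[8]='i': occ=0, LF[8]=C('i')+0=5+0=5
L[9]='$': occ=0, LF[9]=C('$')+0=0+0=0
L[10]='e': occ=1, LF[10]=C('e')+1=1+1=2
L[11]='o': occ=0, LF[11]=C('o')+0=9+0=9
L[12]='r': occ=0, LF[12]=C('r')+0=10+0=10

Answer: 3 4 11 8 12 7 1 6 5 0 2 9 10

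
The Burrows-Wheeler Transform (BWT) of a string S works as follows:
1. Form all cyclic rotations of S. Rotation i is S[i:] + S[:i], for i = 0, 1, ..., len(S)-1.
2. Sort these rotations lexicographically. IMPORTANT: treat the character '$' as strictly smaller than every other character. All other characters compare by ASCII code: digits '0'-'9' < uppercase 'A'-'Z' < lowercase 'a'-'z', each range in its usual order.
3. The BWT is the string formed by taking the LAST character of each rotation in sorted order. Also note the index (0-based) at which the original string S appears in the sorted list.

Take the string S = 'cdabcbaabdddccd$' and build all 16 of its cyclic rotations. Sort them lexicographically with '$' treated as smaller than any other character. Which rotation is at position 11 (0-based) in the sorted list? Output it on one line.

Answer: d$cdabcbaabdddcc

Derivation:
All 16 rotations (rotation i = S[i:]+S[:i]):
  rot[0] = cdabcbaabdddccd$
  rot[1] = dabcbaabdddccd$c
  rot[2] = abcbaabdddccd$cd
  rot[3] = bcbaabdddccd$cda
  rot[4] = cbaabdddccd$cdab
  rot[5] = baabdddccd$cdabc
  rot[6] = aabdddccd$cdabcb
  rot[7] = abdddccd$cdabcba
  rot[8] = bdddccd$cdabcbaa
  rot[9] = dddccd$cdabcbaab
  rot[10] = ddccd$cdabcbaabd
  rot[11] = dccd$cdabcbaabdd
  rot[12] = ccd$cdabcbaabddd
  rot[13] = cd$cdabcbaabdddc
  rot[14] = d$cdabcbaabdddcc
  rot[15] = $cdabcbaabdddccd
Sorted (with $ < everything):
  sorted[0] = $cdabcbaabdddccd
  sorted[1] = aabdddccd$cdabcb
  sorted[2] = abcbaabdddccd$cd
  sorted[3] = abdddccd$cdabcba
  sorted[4] = baabdddccd$cdabc
  sorted[5] = bcbaabdddccd$cda
  sorted[6] = bdddccd$cdabcbaa
  sorted[7] = cbaabdddccd$cdab
  sorted[8] = ccd$cdabcbaabddd
  sorted[9] = cd$cdabcbaabdddc
  sorted[10] = cdabcbaabdddccd$
  sorted[11] = d$cdabcbaabdddcc
  sorted[12] = dabcbaabdddccd$c
  sorted[13] = dccd$cdabcbaabdd
  sorted[14] = ddccd$cdabcbaabd
  sorted[15] = dddccd$cdabcbaab
sorted[11] = d$cdabcbaabdddcc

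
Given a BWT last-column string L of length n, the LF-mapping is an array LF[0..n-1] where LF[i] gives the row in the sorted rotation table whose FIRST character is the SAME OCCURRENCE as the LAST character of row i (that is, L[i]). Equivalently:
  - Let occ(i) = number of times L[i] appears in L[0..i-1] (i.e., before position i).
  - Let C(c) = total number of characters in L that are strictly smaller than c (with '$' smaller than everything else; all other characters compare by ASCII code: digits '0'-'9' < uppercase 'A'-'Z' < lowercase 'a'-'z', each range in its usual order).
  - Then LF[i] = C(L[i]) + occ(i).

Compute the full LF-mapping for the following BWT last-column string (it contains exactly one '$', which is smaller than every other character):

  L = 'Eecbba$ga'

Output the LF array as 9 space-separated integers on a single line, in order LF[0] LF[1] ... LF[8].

Char counts: '$':1, 'E':1, 'a':2, 'b':2, 'c':1, 'e':1, 'g':1
C (first-col start): C('$')=0, C('E')=1, C('a')=2, C('b')=4, C('c')=6, C('e')=7, C('g')=8
L[0]='E': occ=0, LF[0]=C('E')+0=1+0=1
L[1]='e': occ=0, LF[1]=C('e')+0=7+0=7
L[2]='c': occ=0, LF[2]=C('c')+0=6+0=6
L[3]='b': occ=0, LF[3]=C('b')+0=4+0=4
L[4]='b': occ=1, LF[4]=C('b')+1=4+1=5
L[5]='a': occ=0, LF[5]=C('a')+0=2+0=2
L[6]='$': occ=0, LF[6]=C('$')+0=0+0=0
L[7]='g': occ=0, LF[7]=C('g')+0=8+0=8
L[8]='a': occ=1, LF[8]=C('a')+1=2+1=3

Answer: 1 7 6 4 5 2 0 8 3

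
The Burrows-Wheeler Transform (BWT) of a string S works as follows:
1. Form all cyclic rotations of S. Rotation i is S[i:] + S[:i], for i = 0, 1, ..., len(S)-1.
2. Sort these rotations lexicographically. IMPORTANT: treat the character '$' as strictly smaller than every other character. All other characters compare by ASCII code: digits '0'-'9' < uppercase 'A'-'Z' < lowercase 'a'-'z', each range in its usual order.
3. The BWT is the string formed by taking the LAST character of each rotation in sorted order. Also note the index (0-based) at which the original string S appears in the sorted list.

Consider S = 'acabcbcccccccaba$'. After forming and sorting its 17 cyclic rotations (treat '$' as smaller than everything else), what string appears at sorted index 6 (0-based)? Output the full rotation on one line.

All 17 rotations (rotation i = S[i:]+S[:i]):
  rot[0] = acabcbcccccccaba$
  rot[1] = cabcbcccccccaba$a
  rot[2] = abcbcccccccaba$ac
  rot[3] = bcbcccccccaba$aca
  rot[4] = cbcccccccaba$acab
  rot[5] = bcccccccaba$acabc
  rot[6] = cccccccaba$acabcb
  rot[7] = ccccccaba$acabcbc
  rot[8] = cccccaba$acabcbcc
  rot[9] = ccccaba$acabcbccc
  rot[10] = cccaba$acabcbcccc
  rot[11] = ccaba$acabcbccccc
  rot[12] = caba$acabcbcccccc
  rot[13] = aba$acabcbccccccc
  rot[14] = ba$acabcbccccccca
  rot[15] = a$acabcbcccccccab
  rot[16] = $acabcbcccccccaba
Sorted (with $ < everything):
  sorted[0] = $acabcbcccccccaba
  sorted[1] = a$acabcbcccccccab
  sorted[2] = aba$acabcbccccccc
  sorted[3] = abcbcccccccaba$ac
  sorted[4] = acabcbcccccccaba$
  sorted[5] = ba$acabcbccccccca
  sorted[6] = bcbcccccccaba$aca
  sorted[7] = bcccccccaba$acabc
  sorted[8] = caba$acabcbcccccc
  sorted[9] = cabcbcccccccaba$a
  sorted[10] = cbcccccccaba$acab
  sorted[11] = ccaba$acabcbccccc
  sorted[12] = cccaba$acabcbcccc
  sorted[13] = ccccaba$acabcbccc
  sorted[14] = cccccaba$acabcbcc
  sorted[15] = ccccccaba$acabcbc
  sorted[16] = cccccccaba$acabcb
sorted[6] = bcbcccccccaba$aca

Answer: bcbcccccccaba$aca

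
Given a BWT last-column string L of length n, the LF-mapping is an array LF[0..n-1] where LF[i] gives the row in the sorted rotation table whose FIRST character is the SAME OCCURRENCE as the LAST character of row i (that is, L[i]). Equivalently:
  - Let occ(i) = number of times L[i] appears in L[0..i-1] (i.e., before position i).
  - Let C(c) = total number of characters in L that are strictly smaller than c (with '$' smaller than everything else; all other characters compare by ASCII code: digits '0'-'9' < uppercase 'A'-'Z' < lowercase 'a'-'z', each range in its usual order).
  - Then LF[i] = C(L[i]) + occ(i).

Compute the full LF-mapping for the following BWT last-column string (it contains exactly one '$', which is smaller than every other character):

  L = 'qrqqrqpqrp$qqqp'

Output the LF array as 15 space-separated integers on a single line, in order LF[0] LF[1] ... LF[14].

Char counts: '$':1, 'p':3, 'q':8, 'r':3
C (first-col start): C('$')=0, C('p')=1, C('q')=4, C('r')=12
L[0]='q': occ=0, LF[0]=C('q')+0=4+0=4
L[1]='r': occ=0, LF[1]=C('r')+0=12+0=12
L[2]='q': occ=1, LF[2]=C('q')+1=4+1=5
L[3]='q': occ=2, LF[3]=C('q')+2=4+2=6
L[4]='r': occ=1, LF[4]=C('r')+1=12+1=13
L[5]='q': occ=3, LF[5]=C('q')+3=4+3=7
L[6]='p': occ=0, LF[6]=C('p')+0=1+0=1
L[7]='q': occ=4, LF[7]=C('q')+4=4+4=8
L[8]='r': occ=2, LF[8]=C('r')+2=12+2=14
L[9]='p': occ=1, LF[9]=C('p')+1=1+1=2
L[10]='$': occ=0, LF[10]=C('$')+0=0+0=0
L[11]='q': occ=5, LF[11]=C('q')+5=4+5=9
L[12]='q': occ=6, LF[12]=C('q')+6=4+6=10
L[13]='q': occ=7, LF[13]=C('q')+7=4+7=11
L[14]='p': occ=2, LF[14]=C('p')+2=1+2=3

Answer: 4 12 5 6 13 7 1 8 14 2 0 9 10 11 3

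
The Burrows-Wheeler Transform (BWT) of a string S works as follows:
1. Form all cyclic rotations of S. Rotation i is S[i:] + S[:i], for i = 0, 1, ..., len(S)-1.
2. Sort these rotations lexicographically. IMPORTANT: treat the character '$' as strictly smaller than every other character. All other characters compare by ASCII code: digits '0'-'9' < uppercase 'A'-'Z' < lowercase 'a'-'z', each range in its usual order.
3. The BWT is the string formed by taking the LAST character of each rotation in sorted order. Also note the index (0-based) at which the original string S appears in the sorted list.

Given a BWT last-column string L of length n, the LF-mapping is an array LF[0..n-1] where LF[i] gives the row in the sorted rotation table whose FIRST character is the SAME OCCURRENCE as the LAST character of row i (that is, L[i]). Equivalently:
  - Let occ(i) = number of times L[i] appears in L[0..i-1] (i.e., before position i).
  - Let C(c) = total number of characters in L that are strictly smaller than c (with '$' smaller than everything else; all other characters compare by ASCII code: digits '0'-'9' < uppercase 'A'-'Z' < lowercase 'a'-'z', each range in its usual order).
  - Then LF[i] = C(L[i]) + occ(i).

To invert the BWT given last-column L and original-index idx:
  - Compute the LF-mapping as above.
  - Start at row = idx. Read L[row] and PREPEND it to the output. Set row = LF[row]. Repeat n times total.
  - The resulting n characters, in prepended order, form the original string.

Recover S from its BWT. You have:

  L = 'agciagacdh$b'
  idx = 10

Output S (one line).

LF mapping: 1 8 5 11 2 9 3 6 7 10 0 4
Walk LF starting at row 10, prepending L[row]:
  step 1: row=10, L[10]='$', prepend. Next row=LF[10]=0
  step 2: row=0, L[0]='a', prepend. Next row=LF[0]=1
  step 3: row=1, L[1]='g', prepend. Next row=LF[1]=8
  step 4: row=8, L[8]='d', prepend. Next row=LF[8]=7
  step 5: row=7, L[7]='c', prepend. Next row=LF[7]=6
  step 6: row=6, L[6]='a', prepend. Next row=LF[6]=3
  step 7: row=3, L[3]='i', prepend. Next row=LF[3]=11
  step 8: row=11, L[11]='b', prepend. Next row=LF[11]=4
  step 9: row=4, L[4]='a', prepend. Next row=LF[4]=2
  step 10: row=2, L[2]='c', prepend. Next row=LF[2]=5
  step 11: row=5, L[5]='g', prepend. Next row=LF[5]=9
  step 12: row=9, L[9]='h', prepend. Next row=LF[9]=10
Reversed output: hgcabiacdga$

Answer: hgcabiacdga$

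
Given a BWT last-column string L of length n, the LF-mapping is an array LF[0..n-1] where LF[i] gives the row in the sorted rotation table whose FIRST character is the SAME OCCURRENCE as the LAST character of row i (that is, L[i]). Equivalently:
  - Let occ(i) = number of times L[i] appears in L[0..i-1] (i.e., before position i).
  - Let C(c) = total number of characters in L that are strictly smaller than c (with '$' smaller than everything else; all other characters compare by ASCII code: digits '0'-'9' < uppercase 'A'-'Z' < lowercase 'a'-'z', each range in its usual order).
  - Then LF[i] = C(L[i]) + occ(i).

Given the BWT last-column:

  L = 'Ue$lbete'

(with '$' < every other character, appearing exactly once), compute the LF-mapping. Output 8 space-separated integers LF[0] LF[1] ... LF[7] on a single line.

Char counts: '$':1, 'U':1, 'b':1, 'e':3, 'l':1, 't':1
C (first-col start): C('$')=0, C('U')=1, C('b')=2, C('e')=3, C('l')=6, C('t')=7
L[0]='U': occ=0, LF[0]=C('U')+0=1+0=1
L[1]='e': occ=0, LF[1]=C('e')+0=3+0=3
L[2]='$': occ=0, LF[2]=C('$')+0=0+0=0
L[3]='l': occ=0, LF[3]=C('l')+0=6+0=6
L[4]='b': occ=0, LF[4]=C('b')+0=2+0=2
L[5]='e': occ=1, LF[5]=C('e')+1=3+1=4
L[6]='t': occ=0, LF[6]=C('t')+0=7+0=7
L[7]='e': occ=2, LF[7]=C('e')+2=3+2=5

Answer: 1 3 0 6 2 4 7 5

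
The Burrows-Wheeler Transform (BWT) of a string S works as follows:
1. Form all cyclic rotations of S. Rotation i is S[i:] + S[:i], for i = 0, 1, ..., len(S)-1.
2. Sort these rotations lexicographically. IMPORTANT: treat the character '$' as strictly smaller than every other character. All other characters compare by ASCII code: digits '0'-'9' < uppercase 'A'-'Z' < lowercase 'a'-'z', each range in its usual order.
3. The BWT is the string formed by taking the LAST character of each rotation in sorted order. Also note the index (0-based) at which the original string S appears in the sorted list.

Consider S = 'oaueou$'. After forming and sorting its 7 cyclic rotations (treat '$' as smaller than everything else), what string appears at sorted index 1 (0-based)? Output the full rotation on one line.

Answer: aueou$o

Derivation:
All 7 rotations (rotation i = S[i:]+S[:i]):
  rot[0] = oaueou$
  rot[1] = aueou$o
  rot[2] = ueou$oa
  rot[3] = eou$oau
  rot[4] = ou$oaue
  rot[5] = u$oaueo
  rot[6] = $oaueou
Sorted (with $ < everything):
  sorted[0] = $oaueou
  sorted[1] = aueou$o
  sorted[2] = eou$oau
  sorted[3] = oaueou$
  sorted[4] = ou$oaue
  sorted[5] = u$oaueo
  sorted[6] = ueou$oa
sorted[1] = aueou$o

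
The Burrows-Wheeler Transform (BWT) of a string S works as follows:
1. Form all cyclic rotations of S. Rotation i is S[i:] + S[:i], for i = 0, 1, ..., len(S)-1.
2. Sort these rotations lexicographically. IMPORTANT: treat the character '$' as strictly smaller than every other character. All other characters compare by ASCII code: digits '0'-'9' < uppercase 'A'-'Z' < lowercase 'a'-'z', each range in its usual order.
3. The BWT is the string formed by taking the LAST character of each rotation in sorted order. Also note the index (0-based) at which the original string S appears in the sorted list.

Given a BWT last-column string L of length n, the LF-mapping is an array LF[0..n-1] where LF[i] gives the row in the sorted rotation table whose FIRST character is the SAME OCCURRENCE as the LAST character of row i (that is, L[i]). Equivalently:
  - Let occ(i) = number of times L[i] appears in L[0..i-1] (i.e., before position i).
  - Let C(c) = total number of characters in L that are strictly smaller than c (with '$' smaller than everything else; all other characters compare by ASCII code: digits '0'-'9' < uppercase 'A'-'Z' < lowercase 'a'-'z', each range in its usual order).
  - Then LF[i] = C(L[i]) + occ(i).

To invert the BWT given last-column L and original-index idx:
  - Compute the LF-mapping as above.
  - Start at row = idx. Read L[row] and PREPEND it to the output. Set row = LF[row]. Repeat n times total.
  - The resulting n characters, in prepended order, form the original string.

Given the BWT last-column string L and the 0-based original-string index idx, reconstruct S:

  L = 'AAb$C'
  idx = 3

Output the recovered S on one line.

LF mapping: 1 2 4 0 3
Walk LF starting at row 3, prepending L[row]:
  step 1: row=3, L[3]='$', prepend. Next row=LF[3]=0
  step 2: row=0, L[0]='A', prepend. Next row=LF[0]=1
  step 3: row=1, L[1]='A', prepend. Next row=LF[1]=2
  step 4: row=2, L[2]='b', prepend. Next row=LF[2]=4
  step 5: row=4, L[4]='C', prepend. Next row=LF[4]=3
Reversed output: CbAA$

Answer: CbAA$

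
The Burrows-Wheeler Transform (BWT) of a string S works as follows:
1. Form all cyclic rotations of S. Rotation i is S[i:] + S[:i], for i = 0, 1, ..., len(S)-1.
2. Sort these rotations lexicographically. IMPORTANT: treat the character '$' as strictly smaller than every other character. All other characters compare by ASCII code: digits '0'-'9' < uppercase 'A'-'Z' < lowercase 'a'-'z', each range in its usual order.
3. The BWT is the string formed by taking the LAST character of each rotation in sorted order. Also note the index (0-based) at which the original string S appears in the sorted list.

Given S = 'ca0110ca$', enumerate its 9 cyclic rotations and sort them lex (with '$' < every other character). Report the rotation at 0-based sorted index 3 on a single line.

All 9 rotations (rotation i = S[i:]+S[:i]):
  rot[0] = ca0110ca$
  rot[1] = a0110ca$c
  rot[2] = 0110ca$ca
  rot[3] = 110ca$ca0
  rot[4] = 10ca$ca01
  rot[5] = 0ca$ca011
  rot[6] = ca$ca0110
  rot[7] = a$ca0110c
  rot[8] = $ca0110ca
Sorted (with $ < everything):
  sorted[0] = $ca0110ca
  sorted[1] = 0110ca$ca
  sorted[2] = 0ca$ca011
  sorted[3] = 10ca$ca01
  sorted[4] = 110ca$ca0
  sorted[5] = a$ca0110c
  sorted[6] = a0110ca$c
  sorted[7] = ca$ca0110
  sorted[8] = ca0110ca$
sorted[3] = 10ca$ca01

Answer: 10ca$ca01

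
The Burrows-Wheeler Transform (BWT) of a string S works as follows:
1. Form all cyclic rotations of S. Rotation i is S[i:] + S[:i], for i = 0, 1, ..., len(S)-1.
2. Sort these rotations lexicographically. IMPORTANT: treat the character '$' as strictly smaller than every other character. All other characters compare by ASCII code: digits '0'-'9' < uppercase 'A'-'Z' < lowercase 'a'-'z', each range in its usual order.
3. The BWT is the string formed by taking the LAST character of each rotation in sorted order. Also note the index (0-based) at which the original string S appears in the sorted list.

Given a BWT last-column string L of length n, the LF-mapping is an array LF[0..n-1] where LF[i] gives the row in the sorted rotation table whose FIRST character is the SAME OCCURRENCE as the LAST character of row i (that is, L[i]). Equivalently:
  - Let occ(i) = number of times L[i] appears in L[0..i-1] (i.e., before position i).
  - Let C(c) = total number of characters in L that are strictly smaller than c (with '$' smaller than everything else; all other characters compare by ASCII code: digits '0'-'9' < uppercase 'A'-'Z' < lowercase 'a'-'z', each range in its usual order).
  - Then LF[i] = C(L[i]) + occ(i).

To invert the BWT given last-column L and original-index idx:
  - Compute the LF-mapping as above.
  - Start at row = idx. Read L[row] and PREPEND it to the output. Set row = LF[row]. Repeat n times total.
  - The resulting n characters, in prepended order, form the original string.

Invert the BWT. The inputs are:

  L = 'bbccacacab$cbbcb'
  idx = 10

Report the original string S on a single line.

Answer: cabbcccabcbcbab$

Derivation:
LF mapping: 4 5 10 11 1 12 2 13 3 6 0 14 7 8 15 9
Walk LF starting at row 10, prepending L[row]:
  step 1: row=10, L[10]='$', prepend. Next row=LF[10]=0
  step 2: row=0, L[0]='b', prepend. Next row=LF[0]=4
  step 3: row=4, L[4]='a', prepend. Next row=LF[4]=1
  step 4: row=1, L[1]='b', prepend. Next row=LF[1]=5
  step 5: row=5, L[5]='c', prepend. Next row=LF[5]=12
  step 6: row=12, L[12]='b', prepend. Next row=LF[12]=7
  step 7: row=7, L[7]='c', prepend. Next row=LF[7]=13
  step 8: row=13, L[13]='b', prepend. Next row=LF[13]=8
  step 9: row=8, L[8]='a', prepend. Next row=LF[8]=3
  step 10: row=3, L[3]='c', prepend. Next row=LF[3]=11
  step 11: row=11, L[11]='c', prepend. Next row=LF[11]=14
  step 12: row=14, L[14]='c', prepend. Next row=LF[14]=15
  step 13: row=15, L[15]='b', prepend. Next row=LF[15]=9
  step 14: row=9, L[9]='b', prepend. Next row=LF[9]=6
  step 15: row=6, L[6]='a', prepend. Next row=LF[6]=2
  step 16: row=2, L[2]='c', prepend. Next row=LF[2]=10
Reversed output: cabbcccabcbcbab$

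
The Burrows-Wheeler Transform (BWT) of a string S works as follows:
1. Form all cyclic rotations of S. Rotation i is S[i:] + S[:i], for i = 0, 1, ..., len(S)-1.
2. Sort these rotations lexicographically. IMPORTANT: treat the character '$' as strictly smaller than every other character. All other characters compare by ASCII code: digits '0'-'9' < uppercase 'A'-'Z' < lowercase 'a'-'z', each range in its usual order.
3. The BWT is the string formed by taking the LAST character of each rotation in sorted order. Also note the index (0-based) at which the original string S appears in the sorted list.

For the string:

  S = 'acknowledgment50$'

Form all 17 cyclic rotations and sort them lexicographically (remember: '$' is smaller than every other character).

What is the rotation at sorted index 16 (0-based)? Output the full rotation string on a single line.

Answer: wledgment50$ackno

Derivation:
All 17 rotations (rotation i = S[i:]+S[:i]):
  rot[0] = acknowledgment50$
  rot[1] = cknowledgment50$a
  rot[2] = knowledgment50$ac
  rot[3] = nowledgment50$ack
  rot[4] = owledgment50$ackn
  rot[5] = wledgment50$ackno
  rot[6] = ledgment50$acknow
  rot[7] = edgment50$acknowl
  rot[8] = dgment50$acknowle
  rot[9] = gment50$acknowled
  rot[10] = ment50$acknowledg
  rot[11] = ent50$acknowledgm
  rot[12] = nt50$acknowledgme
  rot[13] = t50$acknowledgmen
  rot[14] = 50$acknowledgment
  rot[15] = 0$acknowledgment5
  rot[16] = $acknowledgment50
Sorted (with $ < everything):
  sorted[0] = $acknowledgment50
  sorted[1] = 0$acknowledgment5
  sorted[2] = 50$acknowledgment
  sorted[3] = acknowledgment50$
  sorted[4] = cknowledgment50$a
  sorted[5] = dgment50$acknowle
  sorted[6] = edgment50$acknowl
  sorted[7] = ent50$acknowledgm
  sorted[8] = gment50$acknowled
  sorted[9] = knowledgment50$ac
  sorted[10] = ledgment50$acknow
  sorted[11] = ment50$acknowledg
  sorted[12] = nowledgment50$ack
  sorted[13] = nt50$acknowledgme
  sorted[14] = owledgment50$ackn
  sorted[15] = t50$acknowledgmen
  sorted[16] = wledgment50$ackno
sorted[16] = wledgment50$ackno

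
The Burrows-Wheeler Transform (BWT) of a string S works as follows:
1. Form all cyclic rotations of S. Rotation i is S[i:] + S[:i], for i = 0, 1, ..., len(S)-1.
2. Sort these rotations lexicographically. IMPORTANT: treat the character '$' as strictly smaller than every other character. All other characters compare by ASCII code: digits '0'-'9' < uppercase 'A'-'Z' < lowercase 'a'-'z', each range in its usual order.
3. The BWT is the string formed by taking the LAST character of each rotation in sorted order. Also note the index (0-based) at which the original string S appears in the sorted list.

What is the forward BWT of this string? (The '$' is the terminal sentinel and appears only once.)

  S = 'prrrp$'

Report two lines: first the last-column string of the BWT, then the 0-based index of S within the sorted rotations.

Answer: pr$rrp
2

Derivation:
All 6 rotations (rotation i = S[i:]+S[:i]):
  rot[0] = prrrp$
  rot[1] = rrrp$p
  rot[2] = rrp$pr
  rot[3] = rp$prr
  rot[4] = p$prrr
  rot[5] = $prrrp
Sorted (with $ < everything):
  sorted[0] = $prrrp  (last char: 'p')
  sorted[1] = p$prrr  (last char: 'r')
  sorted[2] = prrrp$  (last char: '$')
  sorted[3] = rp$prr  (last char: 'r')
  sorted[4] = rrp$pr  (last char: 'r')
  sorted[5] = rrrp$p  (last char: 'p')
Last column: pr$rrp
Original string S is at sorted index 2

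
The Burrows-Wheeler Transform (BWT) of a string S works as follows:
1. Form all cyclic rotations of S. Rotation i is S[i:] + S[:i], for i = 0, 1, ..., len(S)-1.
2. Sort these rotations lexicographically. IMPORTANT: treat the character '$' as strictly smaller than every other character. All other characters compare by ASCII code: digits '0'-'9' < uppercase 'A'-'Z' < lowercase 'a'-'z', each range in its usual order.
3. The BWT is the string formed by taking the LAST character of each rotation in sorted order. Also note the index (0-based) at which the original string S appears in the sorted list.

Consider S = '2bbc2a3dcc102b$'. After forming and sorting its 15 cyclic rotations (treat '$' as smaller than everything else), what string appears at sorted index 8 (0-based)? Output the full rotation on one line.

All 15 rotations (rotation i = S[i:]+S[:i]):
  rot[0] = 2bbc2a3dcc102b$
  rot[1] = bbc2a3dcc102b$2
  rot[2] = bc2a3dcc102b$2b
  rot[3] = c2a3dcc102b$2bb
  rot[4] = 2a3dcc102b$2bbc
  rot[5] = a3dcc102b$2bbc2
  rot[6] = 3dcc102b$2bbc2a
  rot[7] = dcc102b$2bbc2a3
  rot[8] = cc102b$2bbc2a3d
  rot[9] = c102b$2bbc2a3dc
  rot[10] = 102b$2bbc2a3dcc
  rot[11] = 02b$2bbc2a3dcc1
  rot[12] = 2b$2bbc2a3dcc10
  rot[13] = b$2bbc2a3dcc102
  rot[14] = $2bbc2a3dcc102b
Sorted (with $ < everything):
  sorted[0] = $2bbc2a3dcc102b
  sorted[1] = 02b$2bbc2a3dcc1
  sorted[2] = 102b$2bbc2a3dcc
  sorted[3] = 2a3dcc102b$2bbc
  sorted[4] = 2b$2bbc2a3dcc10
  sorted[5] = 2bbc2a3dcc102b$
  sorted[6] = 3dcc102b$2bbc2a
  sorted[7] = a3dcc102b$2bbc2
  sorted[8] = b$2bbc2a3dcc102
  sorted[9] = bbc2a3dcc102b$2
  sorted[10] = bc2a3dcc102b$2b
  sorted[11] = c102b$2bbc2a3dc
  sorted[12] = c2a3dcc102b$2bb
  sorted[13] = cc102b$2bbc2a3d
  sorted[14] = dcc102b$2bbc2a3
sorted[8] = b$2bbc2a3dcc102

Answer: b$2bbc2a3dcc102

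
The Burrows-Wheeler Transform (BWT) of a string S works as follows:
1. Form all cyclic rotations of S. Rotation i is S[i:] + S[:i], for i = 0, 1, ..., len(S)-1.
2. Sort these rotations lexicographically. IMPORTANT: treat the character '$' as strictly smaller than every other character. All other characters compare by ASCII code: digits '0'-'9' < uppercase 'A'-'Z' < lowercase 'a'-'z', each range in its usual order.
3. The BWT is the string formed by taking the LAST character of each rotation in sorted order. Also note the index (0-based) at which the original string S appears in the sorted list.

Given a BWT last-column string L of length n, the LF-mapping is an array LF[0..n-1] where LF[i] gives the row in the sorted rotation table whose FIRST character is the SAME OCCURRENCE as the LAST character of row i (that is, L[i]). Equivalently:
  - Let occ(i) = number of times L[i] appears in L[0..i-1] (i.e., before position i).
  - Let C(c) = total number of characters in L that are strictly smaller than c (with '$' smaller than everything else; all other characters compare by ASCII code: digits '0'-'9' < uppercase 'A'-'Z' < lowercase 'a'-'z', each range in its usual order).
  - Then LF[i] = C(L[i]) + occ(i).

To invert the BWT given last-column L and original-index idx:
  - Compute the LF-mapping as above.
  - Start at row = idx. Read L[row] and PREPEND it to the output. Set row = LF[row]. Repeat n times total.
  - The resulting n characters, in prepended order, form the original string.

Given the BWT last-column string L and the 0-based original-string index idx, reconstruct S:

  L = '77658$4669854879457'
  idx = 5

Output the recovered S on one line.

Answer: 574596664785487987$

Derivation:
LF mapping: 10 11 7 4 14 0 1 8 9 17 15 5 2 16 12 18 3 6 13
Walk LF starting at row 5, prepending L[row]:
  step 1: row=5, L[5]='$', prepend. Next row=LF[5]=0
  step 2: row=0, L[0]='7', prepend. Next row=LF[0]=10
  step 3: row=10, L[10]='8', prepend. Next row=LF[10]=15
  step 4: row=15, L[15]='9', prepend. Next row=LF[15]=18
  step 5: row=18, L[18]='7', prepend. Next row=LF[18]=13
  step 6: row=13, L[13]='8', prepend. Next row=LF[13]=16
  step 7: row=16, L[16]='4', prepend. Next row=LF[16]=3
  step 8: row=3, L[3]='5', prepend. Next row=LF[3]=4
  step 9: row=4, L[4]='8', prepend. Next row=LF[4]=14
  step 10: row=14, L[14]='7', prepend. Next row=LF[14]=12
  step 11: row=12, L[12]='4', prepend. Next row=LF[12]=2
  step 12: row=2, L[2]='6', prepend. Next row=LF[2]=7
  step 13: row=7, L[7]='6', prepend. Next row=LF[7]=8
  step 14: row=8, L[8]='6', prepend. Next row=LF[8]=9
  step 15: row=9, L[9]='9', prepend. Next row=LF[9]=17
  step 16: row=17, L[17]='5', prepend. Next row=LF[17]=6
  step 17: row=6, L[6]='4', prepend. Next row=LF[6]=1
  step 18: row=1, L[1]='7', prepend. Next row=LF[1]=11
  step 19: row=11, L[11]='5', prepend. Next row=LF[11]=5
Reversed output: 574596664785487987$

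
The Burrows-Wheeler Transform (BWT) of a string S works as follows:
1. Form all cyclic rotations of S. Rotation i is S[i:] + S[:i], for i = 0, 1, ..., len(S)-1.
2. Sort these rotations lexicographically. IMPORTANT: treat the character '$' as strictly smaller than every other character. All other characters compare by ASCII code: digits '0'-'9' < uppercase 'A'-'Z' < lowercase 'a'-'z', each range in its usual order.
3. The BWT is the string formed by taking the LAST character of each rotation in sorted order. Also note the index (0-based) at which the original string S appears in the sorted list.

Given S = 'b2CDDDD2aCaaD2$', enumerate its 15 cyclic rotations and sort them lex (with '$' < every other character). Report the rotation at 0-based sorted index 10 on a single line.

All 15 rotations (rotation i = S[i:]+S[:i]):
  rot[0] = b2CDDDD2aCaaD2$
  rot[1] = 2CDDDD2aCaaD2$b
  rot[2] = CDDDD2aCaaD2$b2
  rot[3] = DDDD2aCaaD2$b2C
  rot[4] = DDD2aCaaD2$b2CD
  rot[5] = DD2aCaaD2$b2CDD
  rot[6] = D2aCaaD2$b2CDDD
  rot[7] = 2aCaaD2$b2CDDDD
  rot[8] = aCaaD2$b2CDDDD2
  rot[9] = CaaD2$b2CDDDD2a
  rot[10] = aaD2$b2CDDDD2aC
  rot[11] = aD2$b2CDDDD2aCa
  rot[12] = D2$b2CDDDD2aCaa
  rot[13] = 2$b2CDDDD2aCaaD
  rot[14] = $b2CDDDD2aCaaD2
Sorted (with $ < everything):
  sorted[0] = $b2CDDDD2aCaaD2
  sorted[1] = 2$b2CDDDD2aCaaD
  sorted[2] = 2CDDDD2aCaaD2$b
  sorted[3] = 2aCaaD2$b2CDDDD
  sorted[4] = CDDDD2aCaaD2$b2
  sorted[5] = CaaD2$b2CDDDD2a
  sorted[6] = D2$b2CDDDD2aCaa
  sorted[7] = D2aCaaD2$b2CDDD
  sorted[8] = DD2aCaaD2$b2CDD
  sorted[9] = DDD2aCaaD2$b2CD
  sorted[10] = DDDD2aCaaD2$b2C
  sorted[11] = aCaaD2$b2CDDDD2
  sorted[12] = aD2$b2CDDDD2aCa
  sorted[13] = aaD2$b2CDDDD2aC
  sorted[14] = b2CDDDD2aCaaD2$
sorted[10] = DDDD2aCaaD2$b2C

Answer: DDDD2aCaaD2$b2C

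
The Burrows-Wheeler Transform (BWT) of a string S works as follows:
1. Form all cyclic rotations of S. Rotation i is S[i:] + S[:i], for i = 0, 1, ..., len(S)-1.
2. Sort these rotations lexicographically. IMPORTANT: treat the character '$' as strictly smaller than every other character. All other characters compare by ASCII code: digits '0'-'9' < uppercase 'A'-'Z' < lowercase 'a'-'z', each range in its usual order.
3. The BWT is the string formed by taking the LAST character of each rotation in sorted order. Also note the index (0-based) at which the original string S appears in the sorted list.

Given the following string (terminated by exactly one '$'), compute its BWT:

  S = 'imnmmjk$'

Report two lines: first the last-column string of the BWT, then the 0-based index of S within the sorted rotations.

Answer: k$mjmnim
1

Derivation:
All 8 rotations (rotation i = S[i:]+S[:i]):
  rot[0] = imnmmjk$
  rot[1] = mnmmjk$i
  rot[2] = nmmjk$im
  rot[3] = mmjk$imn
  rot[4] = mjk$imnm
  rot[5] = jk$imnmm
  rot[6] = k$imnmmj
  rot[7] = $imnmmjk
Sorted (with $ < everything):
  sorted[0] = $imnmmjk  (last char: 'k')
  sorted[1] = imnmmjk$  (last char: '$')
  sorted[2] = jk$imnmm  (last char: 'm')
  sorted[3] = k$imnmmj  (last char: 'j')
  sorted[4] = mjk$imnm  (last char: 'm')
  sorted[5] = mmjk$imn  (last char: 'n')
  sorted[6] = mnmmjk$i  (last char: 'i')
  sorted[7] = nmmjk$im  (last char: 'm')
Last column: k$mjmnim
Original string S is at sorted index 1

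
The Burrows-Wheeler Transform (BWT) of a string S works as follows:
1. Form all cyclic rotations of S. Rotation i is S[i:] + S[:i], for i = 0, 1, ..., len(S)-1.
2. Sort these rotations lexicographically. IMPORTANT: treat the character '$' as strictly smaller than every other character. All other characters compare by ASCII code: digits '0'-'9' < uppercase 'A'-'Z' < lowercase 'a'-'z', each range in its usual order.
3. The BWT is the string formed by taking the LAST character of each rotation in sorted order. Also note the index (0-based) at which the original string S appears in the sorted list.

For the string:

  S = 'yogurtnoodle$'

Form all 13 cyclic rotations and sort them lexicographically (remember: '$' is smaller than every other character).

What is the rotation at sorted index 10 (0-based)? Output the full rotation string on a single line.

All 13 rotations (rotation i = S[i:]+S[:i]):
  rot[0] = yogurtnoodle$
  rot[1] = ogurtnoodle$y
  rot[2] = gurtnoodle$yo
  rot[3] = urtnoodle$yog
  rot[4] = rtnoodle$yogu
  rot[5] = tnoodle$yogur
  rot[6] = noodle$yogurt
  rot[7] = oodle$yogurtn
  rot[8] = odle$yogurtno
  rot[9] = dle$yogurtnoo
  rot[10] = le$yogurtnood
  rot[11] = e$yogurtnoodl
  rot[12] = $yogurtnoodle
Sorted (with $ < everything):
  sorted[0] = $yogurtnoodle
  sorted[1] = dle$yogurtnoo
  sorted[2] = e$yogurtnoodl
  sorted[3] = gurtnoodle$yo
  sorted[4] = le$yogurtnood
  sorted[5] = noodle$yogurt
  sorted[6] = odle$yogurtno
  sorted[7] = ogurtnoodle$y
  sorted[8] = oodle$yogurtn
  sorted[9] = rtnoodle$yogu
  sorted[10] = tnoodle$yogur
  sorted[11] = urtnoodle$yog
  sorted[12] = yogurtnoodle$
sorted[10] = tnoodle$yogur

Answer: tnoodle$yogur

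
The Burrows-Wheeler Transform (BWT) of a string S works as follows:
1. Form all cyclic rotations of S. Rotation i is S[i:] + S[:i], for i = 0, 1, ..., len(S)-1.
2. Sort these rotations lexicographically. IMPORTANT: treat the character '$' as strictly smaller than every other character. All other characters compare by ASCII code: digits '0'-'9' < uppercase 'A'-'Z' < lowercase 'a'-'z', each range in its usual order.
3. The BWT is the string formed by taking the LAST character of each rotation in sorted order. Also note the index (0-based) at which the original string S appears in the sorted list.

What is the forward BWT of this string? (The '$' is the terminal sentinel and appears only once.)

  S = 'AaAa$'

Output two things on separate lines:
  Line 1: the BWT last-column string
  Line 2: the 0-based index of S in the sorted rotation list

Answer: aa$AA
2

Derivation:
All 5 rotations (rotation i = S[i:]+S[:i]):
  rot[0] = AaAa$
  rot[1] = aAa$A
  rot[2] = Aa$Aa
  rot[3] = a$AaA
  rot[4] = $AaAa
Sorted (with $ < everything):
  sorted[0] = $AaAa  (last char: 'a')
  sorted[1] = Aa$Aa  (last char: 'a')
  sorted[2] = AaAa$  (last char: '$')
  sorted[3] = a$AaA  (last char: 'A')
  sorted[4] = aAa$A  (last char: 'A')
Last column: aa$AA
Original string S is at sorted index 2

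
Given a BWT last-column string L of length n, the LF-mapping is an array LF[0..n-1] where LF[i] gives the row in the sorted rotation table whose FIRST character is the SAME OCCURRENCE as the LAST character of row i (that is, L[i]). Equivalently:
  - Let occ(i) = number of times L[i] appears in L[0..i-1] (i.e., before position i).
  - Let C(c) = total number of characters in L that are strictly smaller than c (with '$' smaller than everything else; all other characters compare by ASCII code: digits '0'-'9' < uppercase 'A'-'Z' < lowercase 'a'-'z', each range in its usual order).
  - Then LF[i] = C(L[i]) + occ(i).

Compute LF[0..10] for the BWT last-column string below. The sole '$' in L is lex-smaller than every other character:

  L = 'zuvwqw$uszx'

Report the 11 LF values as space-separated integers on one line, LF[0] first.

Char counts: '$':1, 'q':1, 's':1, 'u':2, 'v':1, 'w':2, 'x':1, 'z':2
C (first-col start): C('$')=0, C('q')=1, C('s')=2, C('u')=3, C('v')=5, C('w')=6, C('x')=8, C('z')=9
L[0]='z': occ=0, LF[0]=C('z')+0=9+0=9
L[1]='u': occ=0, LF[1]=C('u')+0=3+0=3
L[2]='v': occ=0, LF[2]=C('v')+0=5+0=5
L[3]='w': occ=0, LF[3]=C('w')+0=6+0=6
L[4]='q': occ=0, LF[4]=C('q')+0=1+0=1
L[5]='w': occ=1, LF[5]=C('w')+1=6+1=7
L[6]='$': occ=0, LF[6]=C('$')+0=0+0=0
L[7]='u': occ=1, LF[7]=C('u')+1=3+1=4
L[8]='s': occ=0, LF[8]=C('s')+0=2+0=2
L[9]='z': occ=1, LF[9]=C('z')+1=9+1=10
L[10]='x': occ=0, LF[10]=C('x')+0=8+0=8

Answer: 9 3 5 6 1 7 0 4 2 10 8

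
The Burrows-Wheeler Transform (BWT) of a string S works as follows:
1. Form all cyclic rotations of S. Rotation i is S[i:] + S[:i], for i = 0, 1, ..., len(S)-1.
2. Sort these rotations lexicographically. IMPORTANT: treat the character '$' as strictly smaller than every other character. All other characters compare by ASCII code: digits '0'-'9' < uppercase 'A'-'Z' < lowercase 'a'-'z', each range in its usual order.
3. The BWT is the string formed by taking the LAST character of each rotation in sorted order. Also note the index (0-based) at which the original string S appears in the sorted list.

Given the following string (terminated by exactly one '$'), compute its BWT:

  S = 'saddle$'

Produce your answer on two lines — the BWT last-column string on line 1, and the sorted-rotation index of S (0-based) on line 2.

All 7 rotations (rotation i = S[i:]+S[:i]):
  rot[0] = saddle$
  rot[1] = addle$s
  rot[2] = ddle$sa
  rot[3] = dle$sad
  rot[4] = le$sadd
  rot[5] = e$saddl
  rot[6] = $saddle
Sorted (with $ < everything):
  sorted[0] = $saddle  (last char: 'e')
  sorted[1] = addle$s  (last char: 's')
  sorted[2] = ddle$sa  (last char: 'a')
  sorted[3] = dle$sad  (last char: 'd')
  sorted[4] = e$saddl  (last char: 'l')
  sorted[5] = le$sadd  (last char: 'd')
  sorted[6] = saddle$  (last char: '$')
Last column: esadld$
Original string S is at sorted index 6

Answer: esadld$
6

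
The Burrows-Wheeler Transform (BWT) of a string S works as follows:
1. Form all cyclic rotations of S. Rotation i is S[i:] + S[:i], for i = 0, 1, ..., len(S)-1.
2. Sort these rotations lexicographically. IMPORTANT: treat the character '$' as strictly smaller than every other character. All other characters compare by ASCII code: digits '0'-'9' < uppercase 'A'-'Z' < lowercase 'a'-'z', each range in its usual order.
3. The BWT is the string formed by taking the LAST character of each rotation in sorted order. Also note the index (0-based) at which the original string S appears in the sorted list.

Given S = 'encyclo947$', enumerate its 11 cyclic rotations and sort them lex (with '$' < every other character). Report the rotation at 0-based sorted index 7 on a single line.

Answer: lo947$encyc

Derivation:
All 11 rotations (rotation i = S[i:]+S[:i]):
  rot[0] = encyclo947$
  rot[1] = ncyclo947$e
  rot[2] = cyclo947$en
  rot[3] = yclo947$enc
  rot[4] = clo947$ency
  rot[5] = lo947$encyc
  rot[6] = o947$encycl
  rot[7] = 947$encyclo
  rot[8] = 47$encyclo9
  rot[9] = 7$encyclo94
  rot[10] = $encyclo947
Sorted (with $ < everything):
  sorted[0] = $encyclo947
  sorted[1] = 47$encyclo9
  sorted[2] = 7$encyclo94
  sorted[3] = 947$encyclo
  sorted[4] = clo947$ency
  sorted[5] = cyclo947$en
  sorted[6] = encyclo947$
  sorted[7] = lo947$encyc
  sorted[8] = ncyclo947$e
  sorted[9] = o947$encycl
  sorted[10] = yclo947$enc
sorted[7] = lo947$encyc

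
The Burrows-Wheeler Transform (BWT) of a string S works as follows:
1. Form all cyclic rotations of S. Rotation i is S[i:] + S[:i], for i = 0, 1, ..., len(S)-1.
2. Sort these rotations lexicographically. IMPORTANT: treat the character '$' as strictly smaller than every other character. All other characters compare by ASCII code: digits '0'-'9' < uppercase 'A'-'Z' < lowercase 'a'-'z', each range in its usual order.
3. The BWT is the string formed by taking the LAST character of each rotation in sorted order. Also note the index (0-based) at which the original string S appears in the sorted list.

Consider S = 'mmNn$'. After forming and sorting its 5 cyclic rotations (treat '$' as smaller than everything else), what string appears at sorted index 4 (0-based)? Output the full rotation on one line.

Answer: n$mmN

Derivation:
All 5 rotations (rotation i = S[i:]+S[:i]):
  rot[0] = mmNn$
  rot[1] = mNn$m
  rot[2] = Nn$mm
  rot[3] = n$mmN
  rot[4] = $mmNn
Sorted (with $ < everything):
  sorted[0] = $mmNn
  sorted[1] = Nn$mm
  sorted[2] = mNn$m
  sorted[3] = mmNn$
  sorted[4] = n$mmN
sorted[4] = n$mmN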